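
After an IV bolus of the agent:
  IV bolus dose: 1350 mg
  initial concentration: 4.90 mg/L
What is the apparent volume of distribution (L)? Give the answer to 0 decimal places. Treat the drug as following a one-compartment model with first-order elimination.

276 L

Vd = Dose / C₀ = 1350 / 4.90 = 275.5 L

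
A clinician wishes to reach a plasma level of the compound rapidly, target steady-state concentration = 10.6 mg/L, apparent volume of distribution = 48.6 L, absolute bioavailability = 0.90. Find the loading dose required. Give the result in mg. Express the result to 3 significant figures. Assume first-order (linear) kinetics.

LD = Css × Vd / F = 10.6 × 48.6 / 0.90 = 572.4 mg

572 mg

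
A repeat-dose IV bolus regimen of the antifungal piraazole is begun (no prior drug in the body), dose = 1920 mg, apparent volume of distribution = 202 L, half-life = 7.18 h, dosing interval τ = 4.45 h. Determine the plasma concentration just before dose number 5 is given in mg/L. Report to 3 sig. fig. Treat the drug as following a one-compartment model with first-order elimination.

C₀ per dose = Dose / Vd = 1920 / 202 = 9.505 mg/L
k = ln2 / t½ = 0.693147 / 7.18 = 0.09654 h⁻¹
Fraction remaining after one interval: r = e^(−kτ) = e^(−0.09654 × 4.45) = 0.6508
Before dose 5, 4 doses have been given (aged 1τ, 2τ, 3τ, 4τ).
C_trough = C₀ × (r + r² + … + r^4) = C₀ × r(1−r^4)/(1−r)
        = 9.505 × 0.6508 × (1 − 0.1794) / (1 − 0.6508) = 14.54 mg/L

14.5 mg/L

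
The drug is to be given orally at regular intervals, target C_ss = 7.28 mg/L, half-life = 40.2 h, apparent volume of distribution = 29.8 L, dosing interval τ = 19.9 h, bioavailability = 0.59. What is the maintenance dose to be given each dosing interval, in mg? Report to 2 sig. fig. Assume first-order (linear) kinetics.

130 mg

k = ln2 / t½ = 0.693147 / 40.2 = 0.01724 h⁻¹
CL = k × Vd = 0.01724 × 29.8 = 0.5138 L/h
At steady state, F × (Dose/τ) = Css × CL.
Dose = Css × CL × τ / F = 7.28 × 0.5138 × 19.9 / 0.59 = 126.2 mg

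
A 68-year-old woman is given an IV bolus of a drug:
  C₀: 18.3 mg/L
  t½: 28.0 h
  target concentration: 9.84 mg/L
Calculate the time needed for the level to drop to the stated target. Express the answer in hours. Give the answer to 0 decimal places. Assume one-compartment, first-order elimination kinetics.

k = ln2 / t½ = 0.693147 / 28.0 = 0.02476 h⁻¹
t = ln(C₀ / C) / k = ln(18.30 / 9.84) / 0.02476
  = ln(1.860) / 0.02476 = 0.6206 / 0.02476 = 25.06 h

25 h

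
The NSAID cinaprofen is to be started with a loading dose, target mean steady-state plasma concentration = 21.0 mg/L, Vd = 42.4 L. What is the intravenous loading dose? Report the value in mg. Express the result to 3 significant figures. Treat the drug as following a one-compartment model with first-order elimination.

LD = Css × Vd = 21.0 × 42.4 = 890.4 mg

890 mg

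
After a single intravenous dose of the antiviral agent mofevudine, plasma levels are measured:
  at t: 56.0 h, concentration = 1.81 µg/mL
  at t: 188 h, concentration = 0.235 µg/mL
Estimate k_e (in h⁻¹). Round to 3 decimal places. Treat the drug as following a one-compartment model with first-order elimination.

k = ln(C₁/C₂) / (t₂ − t₁) = ln(1.81/0.235) / (188 − 56.0)
  = 2.041 / 132.0 = 0.01546 h⁻¹

0.015 h⁻¹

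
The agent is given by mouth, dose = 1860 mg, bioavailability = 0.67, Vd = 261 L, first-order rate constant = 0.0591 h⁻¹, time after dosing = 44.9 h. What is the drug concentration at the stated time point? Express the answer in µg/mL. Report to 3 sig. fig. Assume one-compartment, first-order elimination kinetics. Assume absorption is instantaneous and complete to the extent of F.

Amount reaching circulation = F × Dose = 0.67 × 1860 = 1246 mg
C₀ = F·Dose / Vd = 1246 / 261 = 4.774 mg/L
C = C₀ · e^(−k·t) = 4.774 × e^(−0.05910 × 44.9)
  = 4.774 × 0.07040 = 0.3361 mg/L
(0.3361 mg/L = 0.3361 µg/mL)

0.336 µg/mL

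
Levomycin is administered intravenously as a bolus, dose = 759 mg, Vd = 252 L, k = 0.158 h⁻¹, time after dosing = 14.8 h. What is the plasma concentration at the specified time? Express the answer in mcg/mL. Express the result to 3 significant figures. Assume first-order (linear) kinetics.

C₀ = Dose / Vd = 759.0 / 252 = 3.012 mg/L
C = C₀ · e^(−k·t) = 3.012 × e^(−0.1580 × 14.8)
  = 3.012 × 0.09648 = 0.2906 mg/L
(0.2906 mg/L = 0.2906 mcg/mL)

0.291 mcg/mL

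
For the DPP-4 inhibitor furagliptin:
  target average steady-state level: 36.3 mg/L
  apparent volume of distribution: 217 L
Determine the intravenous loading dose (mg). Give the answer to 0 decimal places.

7877 mg

LD = Css × Vd = 36.3 × 217 = 7877 mg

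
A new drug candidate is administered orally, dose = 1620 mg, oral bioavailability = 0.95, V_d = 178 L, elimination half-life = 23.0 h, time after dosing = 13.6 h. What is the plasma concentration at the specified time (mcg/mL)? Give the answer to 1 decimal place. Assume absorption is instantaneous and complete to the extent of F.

5.7 mcg/mL

Amount reaching circulation = F × Dose = 0.95 × 1620 = 1539 mg
C₀ = F·Dose / Vd = 1539 / 178 = 8.646 mg/L
k = ln2 / t½ = 0.693147 / 23.0 = 0.03014 h⁻¹
C = C₀ · e^(−k·t) = 8.646 × e^(−0.03014 × 13.6)
  = 8.646 × 0.6637 = 5.738 mg/L
(5.738 mg/L = 5.738 mcg/mL)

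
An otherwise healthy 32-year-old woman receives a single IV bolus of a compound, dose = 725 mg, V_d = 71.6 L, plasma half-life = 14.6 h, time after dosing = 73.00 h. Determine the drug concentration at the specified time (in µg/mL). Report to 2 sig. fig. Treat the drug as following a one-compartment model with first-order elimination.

0.32 µg/mL

C₀ = Dose / Vd = 725.0 / 71.6 = 10.13 mg/L
k = ln2 / t½ = 0.693147 / 14.6 = 0.04748 h⁻¹
t / t½ = 73.00 / 14.6 = 5 half-lives
C = C₀ × (1/2)^5 = 10.13 × 0.03125 = 0.3166 mg/L
(0.3166 mg/L = 0.3166 µg/mL)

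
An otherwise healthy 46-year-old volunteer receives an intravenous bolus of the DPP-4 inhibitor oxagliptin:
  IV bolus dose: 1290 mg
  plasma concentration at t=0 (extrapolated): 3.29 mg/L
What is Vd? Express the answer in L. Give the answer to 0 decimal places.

Vd = Dose / C₀ = 1290 / 3.29 = 392.1 L

392 L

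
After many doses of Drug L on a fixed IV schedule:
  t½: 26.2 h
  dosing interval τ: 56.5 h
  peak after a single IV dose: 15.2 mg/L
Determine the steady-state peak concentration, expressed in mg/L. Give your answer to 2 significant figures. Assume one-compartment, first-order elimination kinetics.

k = ln2 / t½ = 0.693147 / 26.2 = 0.02646 h⁻¹
e^(−kτ) = e^(−0.02646 × 56.5) = 0.2243
Accumulation ratio R = 1 / (1 − e^(−kτ)) = 1 / (1 − 0.2243) = 1.289
Steady-state peak = C₀ × R = 15.2 × 1.289 = 19.59 mg/L

20 mg/L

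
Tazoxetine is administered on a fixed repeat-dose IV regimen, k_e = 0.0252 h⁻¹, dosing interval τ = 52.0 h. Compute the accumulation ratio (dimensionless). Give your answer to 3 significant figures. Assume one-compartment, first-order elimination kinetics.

e^(−kτ) = e^(−0.02520 × 52.0) = 0.2697
Accumulation ratio R = 1 / (1 − e^(−kτ)) = 1 / (1 − 0.2697) = 1.369

1.37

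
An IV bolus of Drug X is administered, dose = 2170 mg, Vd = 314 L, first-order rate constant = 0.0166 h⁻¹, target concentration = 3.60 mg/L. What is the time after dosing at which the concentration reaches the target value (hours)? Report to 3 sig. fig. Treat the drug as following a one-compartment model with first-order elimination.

39.3 h

C₀ = Dose / Vd = 2170 / 314 = 6.911 mg/L
t = ln(C₀ / C) / k = ln(6.911 / 3.60) / 0.01660
  = ln(1.920) / 0.01660 = 0.6523 / 0.01660 = 39.30 h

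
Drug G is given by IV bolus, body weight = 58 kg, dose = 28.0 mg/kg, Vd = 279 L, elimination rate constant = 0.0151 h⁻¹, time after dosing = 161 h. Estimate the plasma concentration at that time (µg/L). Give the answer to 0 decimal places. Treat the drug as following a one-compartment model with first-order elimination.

Total dose = 28.0 × 58 = 1624 mg
C₀ = Dose / Vd = 1624 / 279 = 5.821 mg/L
C = C₀ · e^(−k·t) = 5.821 × e^(−0.01510 × 161)
  = 5.821 × 0.08794 = 0.5119 mg/L
Convert: 0.5119 mg/L × 1000 = 511.9 µg/L

512 µg/L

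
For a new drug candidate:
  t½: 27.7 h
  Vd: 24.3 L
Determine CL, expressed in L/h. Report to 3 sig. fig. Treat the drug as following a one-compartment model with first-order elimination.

0.608 L/h

k = ln2 / t½ = 0.693147 / 27.7 = 0.02502 h⁻¹
CL = k × Vd = 0.02502 × 24.3 = 0.6080 L/h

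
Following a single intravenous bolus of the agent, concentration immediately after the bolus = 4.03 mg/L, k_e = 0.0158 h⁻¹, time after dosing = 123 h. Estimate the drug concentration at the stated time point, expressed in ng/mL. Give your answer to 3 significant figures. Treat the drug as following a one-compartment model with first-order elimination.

577 ng/mL

C = C₀ · e^(−k·t) = 4.030 × e^(−0.01580 × 123)
  = 4.030 × 0.1432 = 0.5771 mg/L
Convert: 0.5771 mg/L × 1000 = 577.1 ng/mL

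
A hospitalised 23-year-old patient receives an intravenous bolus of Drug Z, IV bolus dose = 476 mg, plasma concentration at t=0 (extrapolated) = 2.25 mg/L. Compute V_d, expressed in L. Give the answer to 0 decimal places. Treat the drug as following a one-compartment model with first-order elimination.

212 L

Vd = Dose / C₀ = 476.0 / 2.25 = 211.6 L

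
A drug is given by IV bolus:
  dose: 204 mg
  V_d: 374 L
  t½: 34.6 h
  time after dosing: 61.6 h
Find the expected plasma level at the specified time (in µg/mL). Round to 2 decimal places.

C₀ = Dose / Vd = 204.0 / 374 = 0.5455 mg/L
k = ln2 / t½ = 0.693147 / 34.6 = 0.02003 h⁻¹
C = C₀ · e^(−k·t) = 0.5455 × e^(−0.02003 × 61.6)
  = 0.5455 × 0.2912 = 0.1588 mg/L
(0.1588 mg/L = 0.1588 µg/mL)

0.16 µg/mL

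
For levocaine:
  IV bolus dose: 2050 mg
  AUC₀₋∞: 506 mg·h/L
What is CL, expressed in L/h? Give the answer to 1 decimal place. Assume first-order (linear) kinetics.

CL = Dose / AUC = 2050 / 506 = 4.051 L/h

4.1 L/h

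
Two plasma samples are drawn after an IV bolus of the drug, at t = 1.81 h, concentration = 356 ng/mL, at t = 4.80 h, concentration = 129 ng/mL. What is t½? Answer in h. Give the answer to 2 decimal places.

2.04 h

k = ln(C₁/C₂) / (t₂ − t₁) = ln(356/129) / (4.80 − 1.81)
  = 1.015 / 2.990 = 0.3395 h⁻¹
t½ = ln2 / k = 0.693147 / 0.3395 = 2.042 h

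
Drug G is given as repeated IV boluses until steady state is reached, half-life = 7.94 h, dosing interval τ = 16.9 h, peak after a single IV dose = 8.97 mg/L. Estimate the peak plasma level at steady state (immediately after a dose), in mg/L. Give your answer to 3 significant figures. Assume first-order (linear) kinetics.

11.6 mg/L

k = ln2 / t½ = 0.693147 / 7.94 = 0.08730 h⁻¹
e^(−kτ) = e^(−0.08730 × 16.9) = 0.2287
Accumulation ratio R = 1 / (1 − e^(−kτ)) = 1 / (1 − 0.2287) = 1.297
Steady-state peak = C₀ × R = 8.97 × 1.297 = 11.63 mg/L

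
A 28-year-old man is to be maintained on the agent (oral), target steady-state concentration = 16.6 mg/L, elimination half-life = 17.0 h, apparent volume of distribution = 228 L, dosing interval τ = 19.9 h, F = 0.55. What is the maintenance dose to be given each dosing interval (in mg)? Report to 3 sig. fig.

k = ln2 / t½ = 0.693147 / 17.0 = 0.04077 h⁻¹
CL = k × Vd = 0.04077 × 228 = 9.296 L/h
At steady state, F × (Dose/τ) = Css × CL.
Dose = Css × CL × τ / F = 16.6 × 9.296 × 19.9 / 0.55 = 5583 mg

5580 mg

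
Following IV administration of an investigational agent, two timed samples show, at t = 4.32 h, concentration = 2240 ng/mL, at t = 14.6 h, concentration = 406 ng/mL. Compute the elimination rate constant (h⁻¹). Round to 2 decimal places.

0.17 h⁻¹

k = ln(C₁/C₂) / (t₂ − t₁) = ln(2240/406) / (14.6 − 4.32)
  = 1.708 / 10.28 = 0.1661 h⁻¹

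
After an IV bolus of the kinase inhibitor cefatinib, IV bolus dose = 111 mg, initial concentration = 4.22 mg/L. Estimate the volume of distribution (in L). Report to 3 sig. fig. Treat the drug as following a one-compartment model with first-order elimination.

26.3 L

Vd = Dose / C₀ = 111.0 / 4.22 = 26.30 L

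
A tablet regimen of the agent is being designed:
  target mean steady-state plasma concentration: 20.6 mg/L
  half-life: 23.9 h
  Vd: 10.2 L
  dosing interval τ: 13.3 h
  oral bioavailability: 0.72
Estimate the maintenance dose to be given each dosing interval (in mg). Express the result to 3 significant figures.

k = ln2 / t½ = 0.693147 / 23.9 = 0.02900 h⁻¹
CL = k × Vd = 0.02900 × 10.2 = 0.2958 L/h
At steady state, F × (Dose/τ) = Css × CL.
Dose = Css × CL × τ / F = 20.6 × 0.2958 × 13.3 / 0.72 = 112.6 mg

113 mg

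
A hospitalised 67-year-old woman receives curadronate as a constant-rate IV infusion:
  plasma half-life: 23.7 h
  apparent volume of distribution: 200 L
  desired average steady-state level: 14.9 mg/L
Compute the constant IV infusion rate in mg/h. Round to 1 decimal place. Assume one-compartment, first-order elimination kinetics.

k = ln2 / t½ = 0.693147 / 23.7 = 0.02925 h⁻¹
CL = k × Vd = 0.02925 × 200 = 5.850 L/h
At steady state, infusion rate R₀ = Css × CL = 14.9 × 5.850 = 87.17 mg/h

87.2 mg/h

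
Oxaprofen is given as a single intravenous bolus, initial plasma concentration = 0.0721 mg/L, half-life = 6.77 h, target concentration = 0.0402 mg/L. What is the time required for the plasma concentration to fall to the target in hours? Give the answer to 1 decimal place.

k = ln2 / t½ = 0.693147 / 6.77 = 0.1024 h⁻¹
t = ln(C₀ / C) / k = ln(0.07210 / 0.0402) / 0.1024
  = ln(1.794) / 0.1024 = 0.5844 / 0.1024 = 5.707 h

5.7 h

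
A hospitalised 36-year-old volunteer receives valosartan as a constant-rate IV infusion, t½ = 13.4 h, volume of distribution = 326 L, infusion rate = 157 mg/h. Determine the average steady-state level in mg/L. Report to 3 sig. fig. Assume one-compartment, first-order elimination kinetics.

k = ln2 / t½ = 0.693147 / 13.4 = 0.05173 h⁻¹
CL = k × Vd = 0.05173 × 326 = 16.86 L/h
At steady state Css = R₀ / CL = 157 / 16.86 = 9.312 mg/L

9.31 mg/L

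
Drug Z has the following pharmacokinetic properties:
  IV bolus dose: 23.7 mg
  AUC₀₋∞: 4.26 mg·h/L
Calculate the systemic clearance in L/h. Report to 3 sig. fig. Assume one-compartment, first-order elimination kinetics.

5.56 L/h

CL = Dose / AUC = 23.7 / 4.26 = 5.563 L/h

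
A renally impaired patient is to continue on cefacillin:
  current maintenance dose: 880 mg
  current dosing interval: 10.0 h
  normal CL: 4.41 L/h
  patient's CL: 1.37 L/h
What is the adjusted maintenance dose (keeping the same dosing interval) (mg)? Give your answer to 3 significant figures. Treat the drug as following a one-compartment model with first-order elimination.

273 mg

To keep the same average steady-state level, dosing rate must scale with clearance.
CL ratio = 1.37 / 4.41 = 0.3107
New dose (same interval) = 880 × 0.3107 = 273.4 mg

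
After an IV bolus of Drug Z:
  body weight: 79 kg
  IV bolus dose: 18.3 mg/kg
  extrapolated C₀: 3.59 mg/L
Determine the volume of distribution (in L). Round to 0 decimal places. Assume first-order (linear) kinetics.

Dose = 18.3 × 79 = 1446 mg
Vd = Dose / C₀ = 1446 / 3.59 = 402.8 L

403 L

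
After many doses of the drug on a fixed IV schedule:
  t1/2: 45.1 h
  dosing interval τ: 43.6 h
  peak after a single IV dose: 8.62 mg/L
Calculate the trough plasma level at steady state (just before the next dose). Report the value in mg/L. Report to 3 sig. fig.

9.03 mg/L

k = ln2 / t½ = 0.693147 / 45.1 = 0.01537 h⁻¹
e^(−kτ) = e^(−0.01537 × 43.6) = 0.5116
Accumulation ratio R = 1 / (1 − e^(−kτ)) = 1 / (1 − 0.5116) = 2.048
Steady-state trough = C₀ × R × e^(−kτ) = 8.62 × 2.048 × 0.5116 = 9.032 mg/L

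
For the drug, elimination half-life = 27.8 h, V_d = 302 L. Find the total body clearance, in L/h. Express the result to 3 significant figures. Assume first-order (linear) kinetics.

7.53 L/h

k = ln2 / t½ = 0.693147 / 27.8 = 0.02493 h⁻¹
CL = k × Vd = 0.02493 × 302 = 7.529 L/h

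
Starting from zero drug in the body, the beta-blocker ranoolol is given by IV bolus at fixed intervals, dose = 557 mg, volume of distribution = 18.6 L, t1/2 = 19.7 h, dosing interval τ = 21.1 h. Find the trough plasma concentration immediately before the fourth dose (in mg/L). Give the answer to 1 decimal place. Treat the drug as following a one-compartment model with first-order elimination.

C₀ per dose = Dose / Vd = 557 / 18.6 = 29.95 mg/L
k = ln2 / t½ = 0.693147 / 19.7 = 0.03519 h⁻¹
Fraction remaining after one interval: r = e^(−kτ) = e^(−0.03519 × 21.1) = 0.4759
Before dose 4, 3 doses have been given (aged 1τ, 2τ, 3τ).
C_trough = C₀ × (r + r² + … + r^3) = C₀ × r(1−r^3)/(1−r)
        = 29.95 × 0.4759 × (1 − 0.1078) / (1 − 0.4759) = 24.26 mg/L

24.3 mg/L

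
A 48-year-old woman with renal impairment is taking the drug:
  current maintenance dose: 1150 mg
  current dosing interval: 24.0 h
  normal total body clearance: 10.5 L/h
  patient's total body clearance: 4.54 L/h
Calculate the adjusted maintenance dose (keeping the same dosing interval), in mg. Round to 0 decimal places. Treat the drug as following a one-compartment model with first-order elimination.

497 mg

To keep the same average steady-state level, dosing rate must scale with clearance.
CL ratio = 4.54 / 10.5 = 0.4324
New dose (same interval) = 1150 × 0.4324 = 497.3 mg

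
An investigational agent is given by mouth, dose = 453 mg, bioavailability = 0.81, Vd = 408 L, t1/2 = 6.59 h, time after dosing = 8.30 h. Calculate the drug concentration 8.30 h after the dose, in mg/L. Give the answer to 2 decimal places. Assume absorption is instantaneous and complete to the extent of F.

0.38 mg/L

Amount reaching circulation = F × Dose = 0.81 × 453.0 = 366.9 mg
C₀ = F·Dose / Vd = 366.9 / 408 = 0.8993 mg/L
k = ln2 / t½ = 0.693147 / 6.59 = 0.1052 h⁻¹
C = C₀ · e^(−k·t) = 0.8993 × e^(−0.1052 × 8.30)
  = 0.8993 × 0.4176 = 0.3755 mg/L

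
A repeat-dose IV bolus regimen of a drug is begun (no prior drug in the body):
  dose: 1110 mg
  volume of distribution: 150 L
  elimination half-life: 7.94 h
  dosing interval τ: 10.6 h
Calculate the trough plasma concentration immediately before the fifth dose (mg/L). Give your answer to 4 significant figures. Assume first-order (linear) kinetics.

4.740 mg/L

C₀ per dose = Dose / Vd = 1110 / 150 = 7.400 mg/L
k = ln2 / t½ = 0.693147 / 7.94 = 0.08730 h⁻¹
Fraction remaining after one interval: r = e^(−kτ) = e^(−0.08730 × 10.6) = 0.3964
Before dose 5, 4 doses have been given (aged 1τ, 2τ, 3τ, 4τ).
C_trough = C₀ × (r + r² + … + r^4) = C₀ × r(1−r^4)/(1−r)
        = 7.400 × 0.3964 × (1 − 0.02469) / (1 − 0.3964) = 4.740 mg/L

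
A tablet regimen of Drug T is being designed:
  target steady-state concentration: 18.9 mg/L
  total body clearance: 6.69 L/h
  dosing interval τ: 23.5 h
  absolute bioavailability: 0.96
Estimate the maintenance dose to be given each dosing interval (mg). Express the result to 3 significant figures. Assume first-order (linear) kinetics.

At steady state, F × (Dose/τ) = Css × CL.
Dose = Css × CL × τ / F = 18.9 × 6.690 × 23.5 / 0.96 = 3095 mg

3100 mg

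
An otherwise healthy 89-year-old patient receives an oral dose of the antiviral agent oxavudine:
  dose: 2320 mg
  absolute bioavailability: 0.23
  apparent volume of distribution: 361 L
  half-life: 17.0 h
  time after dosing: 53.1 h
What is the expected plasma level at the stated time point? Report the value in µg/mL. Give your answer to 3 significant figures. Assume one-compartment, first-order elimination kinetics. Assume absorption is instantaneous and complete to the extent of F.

0.170 µg/mL

Amount reaching circulation = F × Dose = 0.23 × 2320 = 533.6 mg
C₀ = F·Dose / Vd = 533.6 / 361 = 1.478 mg/L
k = ln2 / t½ = 0.693147 / 17.0 = 0.04077 h⁻¹
C = C₀ · e^(−k·t) = 1.478 × e^(−0.04077 × 53.1)
  = 1.478 × 0.1148 = 0.1697 mg/L
(0.1697 mg/L = 0.1697 µg/mL)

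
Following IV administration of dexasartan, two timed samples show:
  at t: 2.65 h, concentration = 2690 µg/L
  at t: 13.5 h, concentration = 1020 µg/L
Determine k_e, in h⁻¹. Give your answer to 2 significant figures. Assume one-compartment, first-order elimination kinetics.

0.089 h⁻¹

k = ln(C₁/C₂) / (t₂ − t₁) = ln(2690/1020) / (13.5 − 2.65)
  = 0.9697 / 10.85 = 0.08937 h⁻¹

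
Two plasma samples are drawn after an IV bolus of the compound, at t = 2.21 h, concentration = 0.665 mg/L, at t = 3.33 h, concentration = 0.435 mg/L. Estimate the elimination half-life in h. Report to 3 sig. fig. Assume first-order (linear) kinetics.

1.83 h

k = ln(C₁/C₂) / (t₂ − t₁) = ln(0.665/0.435) / (3.33 − 2.21)
  = 0.4244 / 1.120 = 0.3789 h⁻¹
t½ = ln2 / k = 0.693147 / 0.3789 = 1.829 h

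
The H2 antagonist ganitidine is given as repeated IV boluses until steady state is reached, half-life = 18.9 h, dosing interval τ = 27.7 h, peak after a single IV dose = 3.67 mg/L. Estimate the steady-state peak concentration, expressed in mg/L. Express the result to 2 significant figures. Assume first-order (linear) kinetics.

5.8 mg/L

k = ln2 / t½ = 0.693147 / 18.9 = 0.03667 h⁻¹
e^(−kτ) = e^(−0.03667 × 27.7) = 0.3621
Accumulation ratio R = 1 / (1 − e^(−kτ)) = 1 / (1 − 0.3621) = 1.568
Steady-state peak = C₀ × R = 3.67 × 1.568 = 5.755 mg/L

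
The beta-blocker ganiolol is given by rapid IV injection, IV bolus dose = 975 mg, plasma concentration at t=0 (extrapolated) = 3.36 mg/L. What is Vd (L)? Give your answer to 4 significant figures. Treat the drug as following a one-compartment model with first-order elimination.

290.2 L

Vd = Dose / C₀ = 975.0 / 3.36 = 290.2 L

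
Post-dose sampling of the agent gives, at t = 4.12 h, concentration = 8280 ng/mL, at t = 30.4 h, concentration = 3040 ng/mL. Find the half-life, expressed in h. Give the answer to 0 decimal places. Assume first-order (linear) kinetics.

18 h

k = ln(C₁/C₂) / (t₂ − t₁) = ln(8280/3040) / (30.4 − 4.12)
  = 1.002 / 26.28 = 0.03813 h⁻¹
t½ = ln2 / k = 0.693147 / 0.03813 = 18.18 h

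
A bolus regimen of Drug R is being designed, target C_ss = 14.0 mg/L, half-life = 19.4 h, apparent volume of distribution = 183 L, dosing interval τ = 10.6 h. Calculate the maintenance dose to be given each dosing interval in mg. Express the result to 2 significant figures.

970 mg

k = ln2 / t½ = 0.693147 / 19.4 = 0.03573 h⁻¹
CL = k × Vd = 0.03573 × 183 = 6.539 L/h
At steady state, Dose/τ = Css × CL.
Dose = Css × CL × τ = 14.0 × 6.539 × 10.6 = 970.4 mg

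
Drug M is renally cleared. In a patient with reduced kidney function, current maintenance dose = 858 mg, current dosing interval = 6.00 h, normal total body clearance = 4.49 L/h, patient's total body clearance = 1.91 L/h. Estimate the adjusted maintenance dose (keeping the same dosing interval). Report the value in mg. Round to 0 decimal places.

365 mg

To keep the same average steady-state level, dosing rate must scale with clearance.
CL ratio = 1.91 / 4.49 = 0.4254
New dose (same interval) = 858 × 0.4254 = 365.0 mg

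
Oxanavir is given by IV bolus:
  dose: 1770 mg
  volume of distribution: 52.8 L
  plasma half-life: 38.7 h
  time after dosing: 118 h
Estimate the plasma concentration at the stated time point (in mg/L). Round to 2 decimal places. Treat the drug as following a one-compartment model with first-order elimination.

C₀ = Dose / Vd = 1770 / 52.8 = 33.52 mg/L
k = ln2 / t½ = 0.693147 / 38.7 = 0.01791 h⁻¹
C = C₀ · e^(−k·t) = 33.52 × e^(−0.01791 × 118)
  = 33.52 × 0.1208 = 4.049 mg/L

4.05 mg/L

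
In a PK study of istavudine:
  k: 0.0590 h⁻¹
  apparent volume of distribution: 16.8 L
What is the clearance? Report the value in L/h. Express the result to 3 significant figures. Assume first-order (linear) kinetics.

CL = k × Vd = 0.0590 × 16.8 = 0.9912 L/h

0.991 L/h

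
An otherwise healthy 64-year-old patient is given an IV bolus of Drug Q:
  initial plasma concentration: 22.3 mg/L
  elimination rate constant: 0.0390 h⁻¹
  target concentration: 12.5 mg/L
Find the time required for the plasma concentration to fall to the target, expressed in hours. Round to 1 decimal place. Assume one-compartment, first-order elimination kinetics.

14.8 h

t = ln(C₀ / C) / k = ln(22.30 / 12.5) / 0.03900
  = ln(1.784) / 0.03900 = 0.5789 / 0.03900 = 14.84 h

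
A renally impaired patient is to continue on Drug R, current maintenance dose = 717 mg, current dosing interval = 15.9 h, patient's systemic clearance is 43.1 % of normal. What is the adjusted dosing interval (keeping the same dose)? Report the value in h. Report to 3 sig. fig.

36.9 h

To keep the same average steady-state level, dosing rate must scale with clearance.
CL ratio = 43.1 / 100 = 0.4310
New interval (same dose) = 15.9 / 0.4310 = 36.89 h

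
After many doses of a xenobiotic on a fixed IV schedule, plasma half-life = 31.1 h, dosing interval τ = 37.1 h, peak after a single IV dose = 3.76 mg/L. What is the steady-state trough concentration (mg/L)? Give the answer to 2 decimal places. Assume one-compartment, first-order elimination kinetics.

2.92 mg/L

k = ln2 / t½ = 0.693147 / 31.1 = 0.02229 h⁻¹
e^(−kτ) = e^(−0.02229 × 37.1) = 0.4374
Accumulation ratio R = 1 / (1 − e^(−kτ)) = 1 / (1 − 0.4374) = 1.777
Steady-state trough = C₀ × R × e^(−kτ) = 3.76 × 1.777 × 0.4374 = 2.922 mg/L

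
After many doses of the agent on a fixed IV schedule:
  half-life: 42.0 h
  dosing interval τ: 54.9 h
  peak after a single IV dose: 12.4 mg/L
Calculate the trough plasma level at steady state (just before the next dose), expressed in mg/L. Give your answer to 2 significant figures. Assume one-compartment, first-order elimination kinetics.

k = ln2 / t½ = 0.693147 / 42.0 = 0.01650 h⁻¹
e^(−kτ) = e^(−0.01650 × 54.9) = 0.4042
Accumulation ratio R = 1 / (1 − e^(−kτ)) = 1 / (1 − 0.4042) = 1.678
Steady-state trough = C₀ × R × e^(−kτ) = 12.4 × 1.678 × 0.4042 = 8.410 mg/L

8.4 mg/L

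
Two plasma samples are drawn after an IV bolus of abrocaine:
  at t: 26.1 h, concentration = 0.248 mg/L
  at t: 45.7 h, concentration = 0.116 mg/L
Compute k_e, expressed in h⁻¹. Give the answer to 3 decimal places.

k = ln(C₁/C₂) / (t₂ − t₁) = ln(0.248/0.116) / (45.7 − 26.1)
  = 0.7598 / 19.60 = 0.03877 h⁻¹

0.039 h⁻¹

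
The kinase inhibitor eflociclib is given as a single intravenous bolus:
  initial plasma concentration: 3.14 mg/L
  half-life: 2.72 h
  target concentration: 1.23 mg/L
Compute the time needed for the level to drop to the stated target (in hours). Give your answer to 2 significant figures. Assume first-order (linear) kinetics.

k = ln2 / t½ = 0.693147 / 2.72 = 0.2548 h⁻¹
t = ln(C₀ / C) / k = ln(3.140 / 1.23) / 0.2548
  = ln(2.553) / 0.2548 = 0.9373 / 0.2548 = 3.679 h

3.7 h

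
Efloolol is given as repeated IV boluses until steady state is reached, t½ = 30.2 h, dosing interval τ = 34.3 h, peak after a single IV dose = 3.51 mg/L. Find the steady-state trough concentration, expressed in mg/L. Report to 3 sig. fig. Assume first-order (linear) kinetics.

2.93 mg/L

k = ln2 / t½ = 0.693147 / 30.2 = 0.02295 h⁻¹
e^(−kτ) = e^(−0.02295 × 34.3) = 0.4551
Accumulation ratio R = 1 / (1 − e^(−kτ)) = 1 / (1 − 0.4551) = 1.835
Steady-state trough = C₀ × R × e^(−kτ) = 3.51 × 1.835 × 0.4551 = 2.931 mg/L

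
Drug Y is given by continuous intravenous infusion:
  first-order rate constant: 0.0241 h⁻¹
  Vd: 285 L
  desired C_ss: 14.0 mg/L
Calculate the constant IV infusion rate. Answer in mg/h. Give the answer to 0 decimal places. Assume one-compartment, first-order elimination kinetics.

CL = k × Vd = 0.02410 × 285 = 6.869 L/h
At steady state, infusion rate R₀ = Css × CL = 14.0 × 6.869 = 96.17 mg/h

96 mg/h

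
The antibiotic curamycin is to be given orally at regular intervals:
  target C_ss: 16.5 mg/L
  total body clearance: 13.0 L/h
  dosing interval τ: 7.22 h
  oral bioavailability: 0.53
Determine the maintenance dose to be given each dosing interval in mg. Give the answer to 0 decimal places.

2922 mg

At steady state, F × (Dose/τ) = Css × CL.
Dose = Css × CL × τ / F = 16.5 × 13.00 × 7.22 / 0.53 = 2922 mg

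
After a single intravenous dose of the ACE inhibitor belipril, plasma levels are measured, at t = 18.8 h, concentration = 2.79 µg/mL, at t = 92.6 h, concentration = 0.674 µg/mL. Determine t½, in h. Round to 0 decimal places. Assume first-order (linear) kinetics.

36 h

k = ln(C₁/C₂) / (t₂ − t₁) = ln(2.79/0.674) / (92.6 − 18.8)
  = 1.421 / 73.80 = 0.01925 h⁻¹
t½ = ln2 / k = 0.693147 / 0.01925 = 36.01 h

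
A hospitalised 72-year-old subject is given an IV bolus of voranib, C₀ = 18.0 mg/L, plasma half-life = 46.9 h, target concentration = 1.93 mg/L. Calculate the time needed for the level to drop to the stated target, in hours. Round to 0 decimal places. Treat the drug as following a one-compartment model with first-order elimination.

151 h

k = ln2 / t½ = 0.693147 / 46.9 = 0.01478 h⁻¹
t = ln(C₀ / C) / k = ln(18.00 / 1.93) / 0.01478
  = ln(9.326) / 0.01478 = 2.233 / 0.01478 = 151.1 h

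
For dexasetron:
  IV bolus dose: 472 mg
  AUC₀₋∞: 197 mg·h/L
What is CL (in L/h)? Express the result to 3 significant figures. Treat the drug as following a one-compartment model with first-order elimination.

2.40 L/h

CL = Dose / AUC = 472 / 197 = 2.396 L/h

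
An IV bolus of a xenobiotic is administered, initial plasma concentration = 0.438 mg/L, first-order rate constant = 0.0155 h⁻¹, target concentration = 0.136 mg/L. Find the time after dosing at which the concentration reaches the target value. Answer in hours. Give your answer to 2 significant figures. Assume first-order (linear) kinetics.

75 h

t = ln(C₀ / C) / k = ln(0.4380 / 0.136) / 0.01550
  = ln(3.221) / 0.01550 = 1.170 / 0.01550 = 75.48 h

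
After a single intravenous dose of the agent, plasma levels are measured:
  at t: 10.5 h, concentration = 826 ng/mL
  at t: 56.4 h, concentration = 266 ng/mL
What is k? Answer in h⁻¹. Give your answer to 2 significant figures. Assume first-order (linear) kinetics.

0.025 h⁻¹

k = ln(C₁/C₂) / (t₂ − t₁) = ln(826/266) / (56.4 − 10.5)
  = 1.133 / 45.90 = 0.02468 h⁻¹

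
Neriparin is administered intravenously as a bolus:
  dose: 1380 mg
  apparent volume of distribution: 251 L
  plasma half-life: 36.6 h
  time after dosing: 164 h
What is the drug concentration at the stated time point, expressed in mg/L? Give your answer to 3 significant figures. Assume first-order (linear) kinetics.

C₀ = Dose / Vd = 1380 / 251 = 5.498 mg/L
k = ln2 / t½ = 0.693147 / 36.6 = 0.01894 h⁻¹
C = C₀ · e^(−k·t) = 5.498 × e^(−0.01894 × 164)
  = 5.498 × 0.04477 = 0.2461 mg/L

0.246 mg/L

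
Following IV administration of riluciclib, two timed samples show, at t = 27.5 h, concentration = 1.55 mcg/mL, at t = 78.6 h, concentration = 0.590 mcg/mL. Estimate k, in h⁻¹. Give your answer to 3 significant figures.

k = ln(C₁/C₂) / (t₂ − t₁) = ln(1.55/0.590) / (78.6 − 27.5)
  = 0.9659 / 51.10 = 0.01890 h⁻¹

0.0189 h⁻¹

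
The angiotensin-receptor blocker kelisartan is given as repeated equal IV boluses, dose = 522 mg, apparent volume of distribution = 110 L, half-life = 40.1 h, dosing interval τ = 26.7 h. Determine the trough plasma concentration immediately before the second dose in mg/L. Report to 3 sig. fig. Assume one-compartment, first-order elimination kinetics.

C₀ per dose = Dose / Vd = 522 / 110 = 4.745 mg/L
k = ln2 / t½ = 0.693147 / 40.1 = 0.01729 h⁻¹
Fraction remaining after one interval: r = e^(−kτ) = e^(−0.01729 × 26.7) = 0.6302
Before dose 2, 1 dose has been given (aged 1τ).
C_trough = C₀ × r = 4.745 × 0.6302 = 2.990 mg/L

2.99 mg/L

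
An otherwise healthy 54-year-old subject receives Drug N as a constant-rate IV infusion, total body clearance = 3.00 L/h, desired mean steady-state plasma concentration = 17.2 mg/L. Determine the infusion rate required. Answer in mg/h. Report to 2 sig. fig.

At steady state, infusion rate R₀ = Css × CL = 17.2 × 3.000 = 51.60 mg/h

52 mg/h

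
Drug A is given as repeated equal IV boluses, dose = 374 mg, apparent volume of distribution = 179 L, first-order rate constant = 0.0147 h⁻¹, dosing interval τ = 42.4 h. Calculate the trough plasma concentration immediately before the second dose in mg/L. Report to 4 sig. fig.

C₀ per dose = Dose / Vd = 374 / 179 = 2.089 mg/L
Fraction remaining after one interval: r = e^(−kτ) = e^(−0.01470 × 42.4) = 0.5362
Before dose 2, 1 dose has been given (aged 1τ).
C_trough = C₀ × r = 2.089 × 0.5362 = 1.120 mg/L

1.120 mg/L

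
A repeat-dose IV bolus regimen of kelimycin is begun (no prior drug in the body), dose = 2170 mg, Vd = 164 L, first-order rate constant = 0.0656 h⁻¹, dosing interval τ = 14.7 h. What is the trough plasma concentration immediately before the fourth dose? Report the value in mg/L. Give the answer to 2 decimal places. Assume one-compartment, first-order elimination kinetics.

7.70 mg/L

C₀ per dose = Dose / Vd = 2170 / 164 = 13.23 mg/L
Fraction remaining after one interval: r = e^(−kτ) = e^(−0.06560 × 14.7) = 0.3812
Before dose 4, 3 doses have been given (aged 1τ, 2τ, 3τ).
C_trough = C₀ × (r + r² + … + r^3) = C₀ × r(1−r^3)/(1−r)
        = 13.23 × 0.3812 × (1 − 0.05539) / (1 − 0.3812) = 7.699 mg/L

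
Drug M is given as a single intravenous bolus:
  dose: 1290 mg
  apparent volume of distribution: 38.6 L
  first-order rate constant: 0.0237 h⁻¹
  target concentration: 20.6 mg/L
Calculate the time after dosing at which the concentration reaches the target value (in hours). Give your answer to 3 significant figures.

20.4 h

C₀ = Dose / Vd = 1290 / 38.6 = 33.42 mg/L
t = ln(C₀ / C) / k = ln(33.42 / 20.6) / 0.02370
  = ln(1.622) / 0.02370 = 0.4837 / 0.02370 = 20.41 h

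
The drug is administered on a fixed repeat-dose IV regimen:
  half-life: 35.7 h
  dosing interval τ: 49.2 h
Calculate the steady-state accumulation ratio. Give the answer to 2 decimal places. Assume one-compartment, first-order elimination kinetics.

1.63

k = ln2 / t½ = 0.693147 / 35.7 = 0.01942 h⁻¹
e^(−kτ) = e^(−0.01942 × 49.2) = 0.3846
Accumulation ratio R = 1 / (1 − e^(−kτ)) = 1 / (1 − 0.3846) = 1.625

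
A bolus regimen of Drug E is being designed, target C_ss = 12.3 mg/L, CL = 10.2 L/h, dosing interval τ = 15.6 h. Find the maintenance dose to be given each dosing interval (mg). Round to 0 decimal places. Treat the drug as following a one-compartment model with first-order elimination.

1957 mg

At steady state, Dose/τ = Css × CL.
Dose = Css × CL × τ = 12.3 × 10.20 × 15.6 = 1957 mg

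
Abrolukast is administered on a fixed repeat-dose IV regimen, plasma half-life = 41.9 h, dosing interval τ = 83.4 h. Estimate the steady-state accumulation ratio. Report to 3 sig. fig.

1.34

k = ln2 / t½ = 0.693147 / 41.9 = 0.01654 h⁻¹
e^(−kτ) = e^(−0.01654 × 83.4) = 0.2517
Accumulation ratio R = 1 / (1 − e^(−kτ)) = 1 / (1 − 0.2517) = 1.336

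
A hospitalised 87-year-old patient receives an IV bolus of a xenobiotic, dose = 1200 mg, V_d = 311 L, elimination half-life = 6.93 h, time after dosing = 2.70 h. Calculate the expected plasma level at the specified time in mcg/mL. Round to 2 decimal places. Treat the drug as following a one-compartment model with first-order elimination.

C₀ = Dose / Vd = 1200 / 311 = 3.859 mg/L
k = ln2 / t½ = 0.693147 / 6.93 = 0.1000 h⁻¹
C = C₀ · e^(−k·t) = 3.859 × e^(−0.1000 × 2.70)
  = 3.859 × 0.7634 = 2.946 mg/L
(2.946 mg/L = 2.946 mcg/mL)

2.95 mcg/mL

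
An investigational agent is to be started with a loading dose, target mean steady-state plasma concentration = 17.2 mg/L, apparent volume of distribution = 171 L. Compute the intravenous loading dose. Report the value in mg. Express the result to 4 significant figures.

LD = Css × Vd = 17.2 × 171 = 2941 mg

2941 mg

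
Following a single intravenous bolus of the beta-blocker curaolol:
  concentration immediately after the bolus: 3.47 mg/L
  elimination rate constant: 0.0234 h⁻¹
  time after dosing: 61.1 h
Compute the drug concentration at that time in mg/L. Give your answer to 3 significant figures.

C = C₀ · e^(−k·t) = 3.470 × e^(−0.02340 × 61.1)
  = 3.470 × 0.2394 = 0.8307 mg/L

0.831 mg/L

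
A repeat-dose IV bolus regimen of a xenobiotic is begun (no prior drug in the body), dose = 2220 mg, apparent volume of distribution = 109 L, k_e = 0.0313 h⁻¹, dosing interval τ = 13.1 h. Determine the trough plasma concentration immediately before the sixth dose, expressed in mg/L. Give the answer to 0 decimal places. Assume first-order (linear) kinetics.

35 mg/L

C₀ per dose = Dose / Vd = 2220 / 109 = 20.37 mg/L
Fraction remaining after one interval: r = e^(−kτ) = e^(−0.03130 × 13.1) = 0.6636
Before dose 6, 5 doses have been given (aged 1τ, 2τ, 3τ, 4τ, 5τ).
C_trough = C₀ × (r + r² + … + r^5) = C₀ × r(1−r^5)/(1−r)
        = 20.37 × 0.6636 × (1 − 0.1287) / (1 − 0.6636) = 35.01 mg/L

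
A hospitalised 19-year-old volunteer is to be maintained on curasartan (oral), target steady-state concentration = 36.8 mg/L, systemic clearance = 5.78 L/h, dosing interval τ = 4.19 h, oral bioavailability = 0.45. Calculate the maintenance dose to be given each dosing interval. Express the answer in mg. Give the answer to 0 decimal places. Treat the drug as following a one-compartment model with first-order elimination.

At steady state, F × (Dose/τ) = Css × CL.
Dose = Css × CL × τ / F = 36.8 × 5.780 × 4.19 / 0.45 = 1981 mg

1981 mg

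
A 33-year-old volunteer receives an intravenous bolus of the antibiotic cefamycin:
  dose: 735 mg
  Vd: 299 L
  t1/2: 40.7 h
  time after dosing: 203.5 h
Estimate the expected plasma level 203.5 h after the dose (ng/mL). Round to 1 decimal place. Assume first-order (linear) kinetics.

76.8 ng/mL

C₀ = Dose / Vd = 735.0 / 299 = 2.458 mg/L
k = ln2 / t½ = 0.693147 / 40.7 = 0.01703 h⁻¹
t / t½ = 203.5 / 40.7 = 5 half-lives
C = C₀ × (1/2)^5 = 2.458 × 0.03125 = 0.07681 mg/L
Convert: 0.07681 mg/L × 1000 = 76.81 ng/mL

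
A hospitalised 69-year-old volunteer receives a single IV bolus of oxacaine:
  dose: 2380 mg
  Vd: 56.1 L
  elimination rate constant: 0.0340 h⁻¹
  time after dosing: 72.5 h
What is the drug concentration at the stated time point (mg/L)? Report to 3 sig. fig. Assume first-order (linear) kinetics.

C₀ = Dose / Vd = 2380 / 56.1 = 42.42 mg/L
C = C₀ · e^(−k·t) = 42.42 × e^(−0.03400 × 72.5)
  = 42.42 × 0.08501 = 3.606 mg/L

3.61 mg/L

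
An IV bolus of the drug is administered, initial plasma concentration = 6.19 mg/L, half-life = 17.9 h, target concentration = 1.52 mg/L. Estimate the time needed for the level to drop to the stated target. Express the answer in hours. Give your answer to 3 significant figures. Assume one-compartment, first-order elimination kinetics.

36.3 h

k = ln2 / t½ = 0.693147 / 17.9 = 0.03872 h⁻¹
t = ln(C₀ / C) / k = ln(6.190 / 1.52) / 0.03872
  = ln(4.072) / 0.03872 = 1.404 / 0.03872 = 36.26 h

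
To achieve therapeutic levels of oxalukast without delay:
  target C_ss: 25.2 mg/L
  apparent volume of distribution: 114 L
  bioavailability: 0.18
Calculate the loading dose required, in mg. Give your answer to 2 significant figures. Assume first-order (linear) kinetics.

LD = Css × Vd / F = 25.2 × 114 / 0.18 = 15960 mg

16000 mg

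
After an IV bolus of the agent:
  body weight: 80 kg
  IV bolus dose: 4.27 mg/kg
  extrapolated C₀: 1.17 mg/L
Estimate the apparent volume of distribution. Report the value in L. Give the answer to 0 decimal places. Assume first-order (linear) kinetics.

292 L

Dose = 4.27 × 80 = 341.6 mg
Vd = Dose / C₀ = 341.6 / 1.17 = 292.0 L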